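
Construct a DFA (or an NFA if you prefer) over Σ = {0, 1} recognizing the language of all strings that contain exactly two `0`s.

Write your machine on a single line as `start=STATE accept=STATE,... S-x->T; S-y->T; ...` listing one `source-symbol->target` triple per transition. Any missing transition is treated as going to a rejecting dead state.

Only the number of `0`s matters, and only up to 3. Make a chain q0 → q1 → q2 → q3 advanced by each `0` (with q3 absorbing); every other symbol self-loops. The accepting set is {q2}.
With 4 states:
        0   1  
>  q0   q1  q0 
   q1   q2  q1 
 * q2   q3  q2 
   q3   q3  q3 
(> = start, * = accepting)

start=q0; accept=q2; q0-0->q1; q0-1->q0; q1-0->q2; q1-1->q1; q2-0->q3; q2-1->q2; q3-0->q3; q3-1->q3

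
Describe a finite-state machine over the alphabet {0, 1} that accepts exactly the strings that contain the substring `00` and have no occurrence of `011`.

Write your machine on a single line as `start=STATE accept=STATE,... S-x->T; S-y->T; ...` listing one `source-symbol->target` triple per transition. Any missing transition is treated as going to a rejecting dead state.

Handle the two conditions separately and then intersect. One (3 states) tracks whether and how much of `00` has been seen; the other (4 states) tracks partial matches of the forbidden pattern `011`. Each combined state is a pair, one component from each; accept when both components accept.
With 8 states:
        0   1  
>  S0   S1  S0 
   S1   S2  S3 
 * S2   S2  S4 
   S3   S1  S5 
 * S4   S2  S6 
   S5   S7  S5 
   S6   S6  S6 
   S7   S6  S5 
(> = start, * = accepting)

start=S0; accept=S2,S4; S0-0->S1; S0-1->S0; S1-0->S2; S1-1->S3; S2-0->S2; S2-1->S4; S3-0->S1; S3-1->S5; S4-0->S2; S4-1->S6; S5-0->S7; S5-1->S5; S6-0->S6; S6-1->S6; S7-0->S6; S7-1->S5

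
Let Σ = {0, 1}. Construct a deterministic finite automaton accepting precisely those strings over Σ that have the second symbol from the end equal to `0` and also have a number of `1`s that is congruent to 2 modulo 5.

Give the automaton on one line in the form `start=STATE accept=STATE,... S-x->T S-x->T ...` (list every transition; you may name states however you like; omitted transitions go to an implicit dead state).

Build one automaton per condition and run them in lockstep. One (7 states) tracks the last 2 symbols read; the other (5 states) tracks the count of `1`s modulo 5. Each combined state is a pair, one component from each; accept when both components accept. Equivalent product states are then merged.
9 states suffice.
        0   1  
>  q0   q0  q1 
   q1   q2  q3 
   q2   q2  q4 
   q3   q5  q6 
 * q4   q5  q6 
   q5   q7  q6 
   q6   q6  q8 
 * q7   q7  q6 
   q8   q8  q0 
(> = start, * = accepting)

start=q0 accept=q4,q7 q0-0->q0 q0-1->q1 q1-0->q2 q1-1->q3 q2-0->q2 q2-1->q4 q3-0->q5 q3-1->q6 q4-0->q5 q4-1->q6 q5-0->q7 q5-1->q6 q6-0->q6 q6-1->q8 q7-0->q7 q7-1->q6 q8-0->q8 q8-1->q0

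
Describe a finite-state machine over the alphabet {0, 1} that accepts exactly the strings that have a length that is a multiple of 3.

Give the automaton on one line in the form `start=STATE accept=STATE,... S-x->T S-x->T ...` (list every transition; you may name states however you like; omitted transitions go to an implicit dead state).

start=q0 accept=q0 q0-0->q1 q0-1->q1 q1-0->q2 q1-1->q2 q2-0->q0 q2-1->q0

Only the length mod 3 matters, so use a 3-cycle: from any state, every input symbol moves to the next state, wrapping q2 back to q0. Mark q0 accepting.
        0   1  
>* q0   q1  q1 
   q1   q2  q2 
   q2   q0  q0 
(> = start, * = accepting)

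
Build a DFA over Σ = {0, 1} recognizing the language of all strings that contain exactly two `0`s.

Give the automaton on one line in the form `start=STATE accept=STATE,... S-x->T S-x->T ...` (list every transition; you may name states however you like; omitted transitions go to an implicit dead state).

start=s0 accept=s2 s0-0->s1 s0-1->s0 s1-0->s2 s1-1->s1 s2-0->s3 s2-1->s2 s3-0->s3 s3-1->s3

Count `0`s, saturating at 3: states s0 through s2 mean 0 through 2 `0`s seen; s3 means more than 2. Each `0` increments (capped at s3); other symbols loop. Accept from {s2}.
4 states suffice.
        0   1  
>  s0   s1  s0 
   s1   s2  s1 
 * s2   s3  s2 
   s3   s3  s3 
(> = start, * = accepting)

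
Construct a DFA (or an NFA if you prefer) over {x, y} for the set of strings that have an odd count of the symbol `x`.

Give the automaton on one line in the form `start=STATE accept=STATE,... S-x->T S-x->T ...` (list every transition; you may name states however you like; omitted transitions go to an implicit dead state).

start=s0 accept=s1 s0-x->s1 s0-y->s0 s1-x->s0 s1-y->s1

The only thing that matters is how many `x`s have appeared, reduced mod 2. Use one state per residue: s0 for 0, …, s1 for 1. Reading `x` moves to the next residue; anything else stays put. s1 is accepting.
        x   y  
>  s0   s1  s0 
 * s1   s0  s1 
(> = start, * = accepting)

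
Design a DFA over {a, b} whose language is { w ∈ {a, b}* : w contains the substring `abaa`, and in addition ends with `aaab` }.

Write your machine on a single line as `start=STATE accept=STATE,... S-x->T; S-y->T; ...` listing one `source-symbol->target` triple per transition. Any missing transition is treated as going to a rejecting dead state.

start=q0; accept=q10; q0-a->q1; q0-b->q0; q1-a->q2; q1-b->q3; q2-a->q4; q2-b->q3; q3-a->q5; q3-b->q0; q4-a->q4; q4-b->q6; q5-a->q7; q5-b->q3; q6-a->q5; q6-b->q0; q7-a->q8; q7-b->q9; q8-a->q8; q8-b->q10; q9-a->q11; q9-b->q9; q10-a->q11; q10-b->q9; q11-a->q7; q11-b->q9

Handle the two conditions separately and then intersect. The first has 5 states tracking whether and how much of `abaa` has been seen; the second has 5 states tracking how much of the suffix `aaab` has currently been matched. A product state is a pair (one from each), accepting exactly when both do.
A 12-state machine:
          a    b  
>  q0     q1   q0 
   q1     q2   q3 
   q2     q4   q3 
   q3     q5   q0 
   q4     q4   q6 
   q5     q7   q3 
   q6     q5   q0 
   q7     q8   q9 
   q8     q8  q10 
   q9    q11   q9 
 * q10   q11   q9 
   q11    q7   q9 
(> = start, * = accepting)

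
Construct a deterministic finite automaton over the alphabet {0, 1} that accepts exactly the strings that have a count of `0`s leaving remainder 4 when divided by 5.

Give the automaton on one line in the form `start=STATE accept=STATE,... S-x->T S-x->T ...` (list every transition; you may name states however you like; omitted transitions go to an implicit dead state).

start=s0 accept=s4 s0-0->s1 s0-1->s0 s1-0->s2 s1-1->s1 s2-0->s3 s2-1->s2 s3-0->s4 s3-1->s3 s4-0->s0 s4-1->s4

The only thing that matters is how many `0`s have appeared, reduced mod 5. Use one state per residue: s0 for 0, …, s4 for 4. Reading `0` moves to the next residue; anything else stays put. s4 is accepting.
        0   1  
>  s0   s1  s0 
   s1   s2  s1 
   s2   s3  s2 
   s3   s4  s3 
 * s4   s0  s4 
(> = start, * = accepting)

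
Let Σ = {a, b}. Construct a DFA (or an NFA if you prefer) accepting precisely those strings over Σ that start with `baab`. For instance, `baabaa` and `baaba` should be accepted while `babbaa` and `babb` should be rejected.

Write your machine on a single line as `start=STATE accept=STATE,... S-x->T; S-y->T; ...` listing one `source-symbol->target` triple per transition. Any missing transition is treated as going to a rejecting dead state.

Walk along `baab` while the input agrees: from q0 take `b` to q1, and so on. Any deviation drops to the rejecting sink q5. Once q4 is reached the prefix is confirmed and every continuation is accepted.
With 6 states:
        a   b  
>  q0   q5  q1 
   q1   q2  q5 
   q2   q3  q5 
   q3   q5  q4 
 * q4   q4  q4 
   q5   q5  q5 
(> = start, * = accepting)

start=q0; accept=q4; q0-a->q5; q0-b->q1; q1-a->q2; q1-b->q5; q2-a->q3; q2-b->q5; q3-a->q5; q3-b->q4; q4-a->q4; q4-b->q4; q5-a->q5; q5-b->q5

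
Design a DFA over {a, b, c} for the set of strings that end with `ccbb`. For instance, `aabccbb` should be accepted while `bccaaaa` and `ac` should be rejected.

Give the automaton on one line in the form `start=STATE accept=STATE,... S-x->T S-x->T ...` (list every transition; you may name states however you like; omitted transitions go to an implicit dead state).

Let each state record the length of the longest suffix of the input read so far that is also a prefix of `ccbb`. S1 means the last symbol is `c`; S2 means the last 2 symbols are `cc`; S3 means the last 3 symbols are `ccb`; S4 means the last 4 symbols are `ccbb`. Accept only at S4, where the string currently ends in `ccbb`.
With 5 states:
        a   b   c  
>  S0   S0  S0  S1 
   S1   S0  S0  S2 
   S2   S0  S3  S2 
   S3   S0  S4  S1 
 * S4   S0  S0  S1 
(> = start, * = accepting)

start=S0 accept=S4 S0-a->S0 S0-b->S0 S0-c->S1 S1-a->S0 S1-b->S0 S1-c->S2 S2-a->S0 S2-b->S3 S2-c->S2 S3-a->S0 S3-b->S4 S3-c->S1 S4-a->S0 S4-b->S0 S4-c->S1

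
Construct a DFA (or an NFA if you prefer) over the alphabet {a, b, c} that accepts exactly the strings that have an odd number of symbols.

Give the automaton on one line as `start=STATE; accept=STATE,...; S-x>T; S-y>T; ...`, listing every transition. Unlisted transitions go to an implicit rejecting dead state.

Only the length mod 2 matters, so use a 2-cycle: from any state, every input symbol moves to the next state, wrapping q1 back to q0. Mark q1 accepting.
With 2 states:
        a   b   c  
>  q0   q1  q1  q1 
 * q1   q0  q0  q0 
(> = start, * = accepting)

start=q0; accept=q1; q0-a>q1; q0-b>q1; q0-c>q1; q1-a>q0; q1-b>q0; q1-c>q0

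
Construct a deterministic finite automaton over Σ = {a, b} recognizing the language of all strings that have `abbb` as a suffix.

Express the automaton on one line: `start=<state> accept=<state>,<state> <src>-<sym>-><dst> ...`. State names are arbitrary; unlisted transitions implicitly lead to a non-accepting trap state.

start=q0 accept=q4 q0-a->q1 q0-b->q0 q1-a->q1 q1-b->q2 q2-a->q1 q2-b->q3 q3-a->q1 q3-b->q4 q4-a->q1 q4-b->q0

Let each state record the length of the longest suffix of the input read so far that is also a prefix of `abbb`. q1 means the last symbol is `a`; q2 means the last 2 symbols are `ab`; q3 means the last 3 symbols are `abb`; q4 means the last 4 symbols are `abbb`. Accept only at q4, where the string currently ends in `abbb`.
With 5 states:
        a   b  
>  q0   q1  q0 
   q1   q1  q2 
   q2   q1  q3 
   q3   q1  q4 
 * q4   q1  q0 
(> = start, * = accepting)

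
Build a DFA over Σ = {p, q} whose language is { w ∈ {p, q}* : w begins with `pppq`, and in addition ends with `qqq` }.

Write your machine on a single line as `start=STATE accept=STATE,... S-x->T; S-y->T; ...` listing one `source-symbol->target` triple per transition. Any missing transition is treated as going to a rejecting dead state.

Run two small machines in parallel and take their product. One (6 states) tracks whether the input so far still matches the prefix `pppq`; the other (4 states) tracks how much of the suffix `qqq` has currently been matched. Each combined state is a pair, one component from each; accept when both components accept.
          p    q  
>  S0     S1   S2 
   S1     S3   S2 
   S2     S4   S5 
   S3     S6   S2 
   S4     S4   S2 
   S5     S4   S7 
   S6     S4   S8 
   S7     S4   S7 
   S8     S9  S10 
   S9     S9   S8 
   S10    S9  S11 
 * S11    S9  S11 
(> = start, * = accepting)

start=S0; accept=S11; S0-p->S1; S0-q->S2; S1-p->S3; S1-q->S2; S2-p->S4; S2-q->S5; S3-p->S6; S3-q->S2; S4-p->S4; S4-q->S2; S5-p->S4; S5-q->S7; S6-p->S4; S6-q->S8; S7-p->S4; S7-q->S7; S8-p->S9; S8-q->S10; S9-p->S9; S9-q->S8; S10-p->S9; S10-q->S11; S11-p->S9; S11-q->S11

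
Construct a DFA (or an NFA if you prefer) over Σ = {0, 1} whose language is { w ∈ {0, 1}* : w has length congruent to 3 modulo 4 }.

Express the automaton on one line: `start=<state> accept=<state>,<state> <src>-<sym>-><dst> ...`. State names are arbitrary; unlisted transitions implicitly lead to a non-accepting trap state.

Only the length mod 4 matters, so use a 4-cycle: from any state, every input symbol moves to the next state, wrapping q3 back to q0. Mark q3 accepting.
With 4 states:
        0   1  
>  q0   q1  q1 
   q1   q2  q2 
   q2   q3  q3 
 * q3   q0  q0 
(> = start, * = accepting)

start=q0 accept=q3 q0-0->q1 q0-1->q1 q1-0->q2 q1-1->q2 q2-0->q3 q2-1->q3 q3-0->q0 q3-1->q0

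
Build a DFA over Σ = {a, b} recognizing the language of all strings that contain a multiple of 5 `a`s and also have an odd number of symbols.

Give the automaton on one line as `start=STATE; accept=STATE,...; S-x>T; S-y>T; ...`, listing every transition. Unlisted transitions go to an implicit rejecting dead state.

start=S0; accept=S2; S0-a>S1; S0-b>S2; S1-a>S3; S1-b>S4; S2-a>S4; S2-b>S0; S3-a>S5; S3-b>S6; S4-a>S6; S4-b>S1; S5-a>S7; S5-b>S8; S6-a>S8; S6-b>S3; S7-a>S2; S7-b>S9; S8-a>S9; S8-b>S5; S9-a>S0; S9-b>S7

Handle the two conditions separately and then intersect. One (5 states) tracks the count of `a`s modulo 5; the other (2 states) tracks the input length modulo 2. Each combined state is a pair, one component from each; accept when both components accept.
10 states suffice.
        a   b  
>  S0   S1  S2 
   S1   S3  S4 
 * S2   S4  S0 
   S3   S5  S6 
   S4   S6  S1 
   S5   S7  S8 
   S6   S8  S3 
   S7   S2  S9 
   S8   S9  S5 
   S9   S0  S7 
(> = start, * = accepting)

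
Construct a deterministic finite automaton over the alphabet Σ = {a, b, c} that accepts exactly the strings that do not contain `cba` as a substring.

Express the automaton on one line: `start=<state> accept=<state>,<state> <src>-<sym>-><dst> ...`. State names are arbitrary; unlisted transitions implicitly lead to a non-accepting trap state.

start=s0 accept=s0,s1,s2 s0-a->s0 s0-b->s0 s0-c->s1 s1-a->s0 s1-b->s2 s1-c->s1 s2-a->s3 s2-b->s0 s2-c->s1 s3-a->s3 s3-b->s3 s3-c->s3

This is the complement of 'contains `cba`'. Use the same substring-matching states — s0 through s3 holding how much of `cba` has just been matched — but flip the accepting set: everything except the trap s3 accepts.
A 4-state machine:
        a   b   c  
>* s0   s0  s0  s1 
 * s1   s0  s2  s1 
 * s2   s3  s0  s1 
   s3   s3  s3  s3 
(> = start, * = accepting)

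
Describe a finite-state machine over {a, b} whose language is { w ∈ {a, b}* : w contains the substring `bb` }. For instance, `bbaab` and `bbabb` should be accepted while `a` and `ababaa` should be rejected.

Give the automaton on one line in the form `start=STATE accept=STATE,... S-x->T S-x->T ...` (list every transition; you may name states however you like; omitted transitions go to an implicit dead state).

start=s0 accept=s2 s0-a->s0 s0-b->s1 s1-a->s0 s1-b->s2 s2-a->s2 s2-b->s2

Track how much of `bb` has been matched so far: state s0 is no progress, s2 is the absorbing accept state reached once `bb` has occurred. Intermediate states record partial matches; on a mismatch, fall back to the longest reusable overlap.
With 3 states:
        a   b  
>  s0   s0  s1 
   s1   s0  s2 
 * s2   s2  s2 
(> = start, * = accepting)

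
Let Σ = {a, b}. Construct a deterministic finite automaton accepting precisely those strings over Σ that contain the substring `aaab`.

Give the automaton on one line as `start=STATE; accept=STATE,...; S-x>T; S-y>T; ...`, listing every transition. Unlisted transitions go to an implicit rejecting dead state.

start=q0; accept=q4; q0-a>q1; q0-b>q0; q1-a>q2; q1-b>q0; q2-a>q3; q2-b>q0; q3-a>q3; q3-b>q4; q4-a>q4; q4-b>q4

Track how much of `aaab` has been matched so far: state q0 is no progress, q4 is the absorbing accept state reached once `aaab` has occurred. Intermediate states record partial matches; on a mismatch, fall back to the longest reusable overlap.
With 5 states:
        a   b  
>  q0   q1  q0 
   q1   q2  q0 
   q2   q3  q0 
   q3   q3  q4 
 * q4   q4  q4 
(> = start, * = accepting)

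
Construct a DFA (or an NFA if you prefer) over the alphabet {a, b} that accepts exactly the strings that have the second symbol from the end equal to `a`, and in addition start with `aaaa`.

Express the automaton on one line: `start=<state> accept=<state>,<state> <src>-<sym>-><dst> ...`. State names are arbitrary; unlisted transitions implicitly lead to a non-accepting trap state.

start=q0 accept=q5,q6 q0-a->q1 q0-b->q2 q1-a->q3 q1-b->q2 q2-a->q2 q2-b->q2 q3-a->q4 q3-b->q2 q4-a->q5 q4-b->q2 q5-a->q5 q5-b->q6 q6-a->q7 q6-b->q8 q7-a->q5 q7-b->q6 q8-a->q7 q8-b->q8

Run two small machines in parallel and take their product. One (7 states) tracks the last 2 symbols read; the other (6 states) tracks whether the input so far still matches the prefix `aaaa`. Each combined state is a pair, one component from each; accept when both components accept. Equivalent product states are then merged.
9 states suffice.
        a   b  
>  q0   q1  q2 
   q1   q3  q2 
   q2   q2  q2 
   q3   q4  q2 
   q4   q5  q2 
 * q5   q5  q6 
 * q6   q7  q8 
   q7   q5  q6 
   q8   q7  q8 
(> = start, * = accepting)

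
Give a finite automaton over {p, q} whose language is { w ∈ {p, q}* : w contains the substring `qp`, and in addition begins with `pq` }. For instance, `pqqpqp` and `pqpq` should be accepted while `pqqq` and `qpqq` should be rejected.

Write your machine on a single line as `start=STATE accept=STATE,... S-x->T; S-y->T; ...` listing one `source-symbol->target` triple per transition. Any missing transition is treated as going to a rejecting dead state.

Run two small machines in parallel and take their product. One (3 states) tracks whether and how much of `qp` has been seen; the other (4 states) tracks whether the input so far still matches the prefix `pq`. Each combined state is a pair, one component from each; accept when both components accept. Minimizing collapses redundant product states.
5 states suffice.
       p  q 
>  A   B  C 
   B   C  D 
   C   C  C 
   D   E  D 
 * E   E  E 
(> = start, * = accepting)

start=A; accept=E; A-p->B; A-q->C; B-p->C; B-q->D; C-p->C; C-q->C; D-p->E; D-q->D; E-p->E; E-q->E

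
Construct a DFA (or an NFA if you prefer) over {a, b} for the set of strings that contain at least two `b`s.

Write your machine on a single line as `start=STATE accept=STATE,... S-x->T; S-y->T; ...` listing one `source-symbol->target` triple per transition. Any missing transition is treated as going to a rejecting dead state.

Count `b`s, saturating at 3: states q0 through q2 mean 0 through 2 `b`s seen; q3 means more than 2. Each `b` increments (capped at q3); other symbols loop. Accept from {q2, q3}.
        a   b  
>  q0   q0  q1 
   q1   q1  q2 
 * q2   q2  q3 
 * q3   q3  q3 
(> = start, * = accepting)

start=q0; accept=q2,q3; q0-a->q0; q0-b->q1; q1-a->q1; q1-b->q2; q2-a->q2; q2-b->q3; q3-a->q3; q3-b->q3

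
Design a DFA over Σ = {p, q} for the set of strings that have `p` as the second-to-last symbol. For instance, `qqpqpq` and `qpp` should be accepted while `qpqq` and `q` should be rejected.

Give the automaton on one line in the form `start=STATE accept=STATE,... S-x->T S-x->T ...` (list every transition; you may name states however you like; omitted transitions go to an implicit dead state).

start=s0 accept=s3,s4 s0-p->s1 s0-q->s2 s1-p->s3 s1-q->s4 s2-p->s5 s2-q->s6 s3-p->s3 s3-q->s4 s4-p->s5 s4-q->s6 s5-p->s3 s5-q->s4 s6-p->s5 s6-q->s6

Because acceptance depends on a position counted from the end, the machine has to buffer the most recent 2 symbols. Make each state the string of the last up-to-2 symbols read; on input `x` shift the window left and append `x`. Accept when the buffered window has length 2 and begins with `p`.
7 states suffice.
        p   q  
>  s0   s1  s2 
   s1   s3  s4 
   s2   s5  s6 
 * s3   s3  s4 
 * s4   s5  s6 
   s5   s3  s4 
   s6   s5  s6 
(> = start, * = accepting)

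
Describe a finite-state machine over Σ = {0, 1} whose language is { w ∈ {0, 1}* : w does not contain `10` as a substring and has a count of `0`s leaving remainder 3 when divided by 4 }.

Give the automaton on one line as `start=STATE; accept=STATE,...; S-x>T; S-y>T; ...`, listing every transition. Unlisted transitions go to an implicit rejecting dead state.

start=q0; accept=q4,q5; q0-0>q1; q0-1>q2; q1-0>q3; q1-1>q2; q2-0>q2; q2-1>q2; q3-0>q4; q3-1>q2; q4-0>q0; q4-1>q5; q5-0>q2; q5-1>q5

Build one automaton per condition and run them in lockstep. One (3 states) tracks partial matches of the forbidden pattern `10`; the other (4 states) tracks the count of `0`s modulo 4. Each combined state is a pair, one component from each; accept when both components accept. Minimizing collapses redundant product states.
A 6-state machine:
        0   1  
>  q0   q1  q2 
   q1   q3  q2 
   q2   q2  q2 
   q3   q4  q2 
 * q4   q0  q5 
 * q5   q2  q5 
(> = start, * = accepting)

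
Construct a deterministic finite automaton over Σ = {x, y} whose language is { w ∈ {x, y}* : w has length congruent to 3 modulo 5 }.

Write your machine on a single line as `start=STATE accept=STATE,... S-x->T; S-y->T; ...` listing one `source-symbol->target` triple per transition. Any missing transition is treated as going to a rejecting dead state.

start=q0; accept=q3; q0-x->q1; q0-y->q1; q1-x->q2; q1-y->q2; q2-x->q3; q2-y->q3; q3-x->q4; q3-y->q4; q4-x->q0; q4-y->q0

Count input length modulo 5: every symbol advances one step around the cycle q0 → q1 → q2 → q3 → q4 → q0. Accept at q3.
A 5-state machine:
        x   y  
>  q0   q1  q1 
   q1   q2  q2 
   q2   q3  q3 
 * q3   q4  q4 
   q4   q0  q0 
(> = start, * = accepting)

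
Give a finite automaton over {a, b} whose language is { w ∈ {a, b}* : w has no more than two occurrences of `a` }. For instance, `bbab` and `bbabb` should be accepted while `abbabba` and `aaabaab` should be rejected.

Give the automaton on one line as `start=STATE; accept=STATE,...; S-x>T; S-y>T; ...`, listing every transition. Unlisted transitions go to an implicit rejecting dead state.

start=q0; accept=q0,q1,q2; q0-a>q1; q0-b>q0; q1-a>q2; q1-b>q1; q2-a>q3; q2-b>q2; q3-a>q3; q3-b>q3

Count `a`s, saturating at 3: states q0 through q2 mean 0 through 2 `a`s seen; q3 means more than 2. Each `a` increments (capped at q3); other symbols loop. Accept from {q0, q1, q2}.
4 states suffice.
        a   b  
>* q0   q1  q0 
 * q1   q2  q1 
 * q2   q3  q2 
   q3   q3  q3 
(> = start, * = accepting)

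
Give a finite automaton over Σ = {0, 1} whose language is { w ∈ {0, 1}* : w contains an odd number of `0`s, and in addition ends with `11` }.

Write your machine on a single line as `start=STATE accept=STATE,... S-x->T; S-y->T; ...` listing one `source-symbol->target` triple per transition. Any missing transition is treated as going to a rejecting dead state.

Build one automaton per condition and run them in lockstep. One (2 states) tracks the count of `0`s modulo 2; the other (3 states) tracks how much of the suffix `11` has currently been matched. Each combined state is a pair, one component from each; accept when both components accept.
With 6 states:
        0   1  
>  S0   S1  S2 
   S1   S0  S3 
   S2   S1  S4 
   S3   S0  S5 
   S4   S1  S4 
 * S5   S0  S5 
(> = start, * = accepting)

start=S0; accept=S5; S0-0->S1; S0-1->S2; S1-0->S0; S1-1->S3; S2-0->S1; S2-1->S4; S3-0->S0; S3-1->S5; S4-0->S1; S4-1->S4; S5-0->S0; S5-1->S5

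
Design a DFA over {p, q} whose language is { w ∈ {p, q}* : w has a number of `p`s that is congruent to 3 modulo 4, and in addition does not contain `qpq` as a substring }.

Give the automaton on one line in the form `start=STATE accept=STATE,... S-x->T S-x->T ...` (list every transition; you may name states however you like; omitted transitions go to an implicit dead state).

Build one automaton per condition and run them in lockstep. The first has 4 states tracking the count of `p`s modulo 4; the second has 4 states tracking partial matches of the forbidden pattern `qpq`. A product state is a pair (one from each), accepting exactly when both do.
With 16 states:
          p    q  
>  s0     s1   s2 
   s1     s3   s4 
   s2     s5   s2 
   s3     s6   s7 
   s4     s8   s4 
   s5     s3   s9 
 * s6     s0  s10 
   s7    s11   s7 
   s8     s6  s12 
   s9    s12   s9 
 * s10   s13  s10 
 * s11    s0  s14 
   s12   s14  s12 
   s13    s1  s15 
   s14   s15  s14 
   s15    s9  s15 
(> = start, * = accepting)

start=s0 accept=s6,s10,s11 s0-p->s1 s0-q->s2 s1-p->s3 s1-q->s4 s2-p->s5 s2-q->s2 s3-p->s6 s3-q->s7 s4-p->s8 s4-q->s4 s5-p->s3 s5-q->s9 s6-p->s0 s6-q->s10 s7-p->s11 s7-q->s7 s8-p->s6 s8-q->s12 s9-p->s12 s9-q->s9 s10-p->s13 s10-q->s10 s11-p->s0 s11-q->s14 s12-p->s14 s12-q->s12 s13-p->s1 s13-q->s15 s14-p->s15 s14-q->s14 s15-p->s9 s15-q->s15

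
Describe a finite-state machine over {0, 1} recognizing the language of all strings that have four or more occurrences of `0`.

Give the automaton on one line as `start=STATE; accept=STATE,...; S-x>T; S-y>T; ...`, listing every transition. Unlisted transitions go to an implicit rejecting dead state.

Only the number of `0`s matters, and only up to 5. Make a chain A → B → C → D → E → F advanced by each `0` (with F absorbing); every other symbol self-loops. The accepting set is {E, F}.
A 6-state machine:
       0  1 
>  A   B  A 
   B   C  B 
   C   D  C 
   D   E  D 
 * E   F  E 
 * F   F  F 
(> = start, * = accepting)

start=A; accept=E,F; A-0>B; A-1>A; B-0>C; B-1>B; C-0>D; C-1>C; D-0>E; D-1>D; E-0>F; E-1>E; F-0>F; F-1>F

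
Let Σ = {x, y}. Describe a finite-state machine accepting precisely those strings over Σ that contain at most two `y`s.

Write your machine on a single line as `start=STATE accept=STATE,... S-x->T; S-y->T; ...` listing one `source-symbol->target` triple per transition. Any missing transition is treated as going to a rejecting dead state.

start=S0; accept=S0,S1,S2; S0-x->S0; S0-y->S1; S1-x->S1; S1-y->S2; S2-x->S2; S2-y->S3; S3-x->S3; S3-y->S3

Count `y`s, saturating at 3: states S0 through S2 mean 0 through 2 `y`s seen; S3 means more than 2. Each `y` increments (capped at S3); other symbols loop. Accept from {S0, S1, S2}.
        x   y  
>* S0   S0  S1 
 * S1   S1  S2 
 * S2   S2  S3 
   S3   S3  S3 
(> = start, * = accepting)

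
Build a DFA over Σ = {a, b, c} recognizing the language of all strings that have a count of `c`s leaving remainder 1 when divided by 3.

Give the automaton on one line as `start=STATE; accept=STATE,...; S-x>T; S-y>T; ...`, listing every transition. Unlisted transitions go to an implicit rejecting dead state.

start=S0; accept=S1; S0-a>S0; S0-b>S0; S0-c>S1; S1-a>S1; S1-b>S1; S1-c>S2; S2-a>S2; S2-b>S2; S2-c>S0

Keep the running count of `c`s modulo 3: each `c` advances along the cycle S0 → S1 → S2 → S0 while other symbols loop. Accept at S1.
        a   b   c  
>  S0   S0  S0  S1 
 * S1   S1  S1  S2 
   S2   S2  S2  S0 
(> = start, * = accepting)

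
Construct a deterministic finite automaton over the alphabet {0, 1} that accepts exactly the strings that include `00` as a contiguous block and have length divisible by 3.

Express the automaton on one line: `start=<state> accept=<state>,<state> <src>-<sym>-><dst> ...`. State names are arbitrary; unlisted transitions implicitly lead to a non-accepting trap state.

Handle the two conditions separately and then intersect. One (3 states) tracks whether and how much of `00` has been seen; the other (3 states) tracks the input length modulo 3. Each combined state is a pair, one component from each; accept when both components accept.
9 states suffice.
       0  1 
>  A   B  C 
   B   D  E 
   C   F  E 
   D   G  G 
   E   H  A 
   F   G  A 
 * G   I  I 
   H   I  C 
   I   D  D 
(> = start, * = accepting)

start=A accept=G A-0->B A-1->C B-0->D B-1->E C-0->F C-1->E D-0->G D-1->G E-0->H E-1->A F-0->G F-1->A G-0->I G-1->I H-0->I H-1->C I-0->D I-1->D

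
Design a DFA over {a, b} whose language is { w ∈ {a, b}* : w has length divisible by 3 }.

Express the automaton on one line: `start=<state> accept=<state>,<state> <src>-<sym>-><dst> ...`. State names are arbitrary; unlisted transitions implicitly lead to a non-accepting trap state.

start=S0 accept=S0 S0-a->S1 S0-b->S1 S1-a->S2 S1-b->S2 S2-a->S0 S2-b->S0

Count input length modulo 3: every symbol advances one step around the cycle S0 → S1 → S2 → S0. Accept at S0.
A 3-state machine:
        a   b  
>* S0   S1  S1 
   S1   S2  S2 
   S2   S0  S0 
(> = start, * = accepting)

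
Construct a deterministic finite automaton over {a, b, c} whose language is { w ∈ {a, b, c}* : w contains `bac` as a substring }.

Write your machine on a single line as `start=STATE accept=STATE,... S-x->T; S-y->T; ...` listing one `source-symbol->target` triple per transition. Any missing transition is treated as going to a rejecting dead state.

start=S0; accept=S3; S0-a->S0; S0-b->S1; S0-c->S0; S1-a->S2; S1-b->S1; S1-c->S0; S2-a->S0; S2-b->S1; S2-c->S3; S3-a->S3; S3-b->S3; S3-c->S3

States S0..S2 record the length of the longest prefix of `bac` that matches the current input suffix. Reaching S3 means `bac` has been seen, and we stay there forever. Accept from S3.
4 states suffice.
        a   b   c  
>  S0   S0  S1  S0 
   S1   S2  S1  S0 
   S2   S0  S1  S3 
 * S3   S3  S3  S3 
(> = start, * = accepting)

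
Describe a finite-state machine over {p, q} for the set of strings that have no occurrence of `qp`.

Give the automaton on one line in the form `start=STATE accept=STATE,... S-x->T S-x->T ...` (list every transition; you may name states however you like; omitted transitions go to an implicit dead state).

start=s0 accept=s0,s1 s0-p->s0 s0-q->s1 s1-p->s2 s1-q->s1 s2-p->s2 s2-q->s2

This is the complement of 'contains `qp`'. Use the same substring-matching states — s0 through s2 holding how much of `qp` has just been matched — but flip the accepting set: everything except the trap s2 accepts.
With 3 states:
        p   q  
>* s0   s0  s1 
 * s1   s2  s1 
   s2   s2  s2 
(> = start, * = accepting)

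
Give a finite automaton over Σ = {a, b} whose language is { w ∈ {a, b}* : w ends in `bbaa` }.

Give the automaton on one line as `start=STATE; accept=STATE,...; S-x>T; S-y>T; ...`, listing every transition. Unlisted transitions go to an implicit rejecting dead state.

start=s0; accept=s4; s0-a>s0; s0-b>s1; s1-a>s0; s1-b>s2; s2-a>s3; s2-b>s2; s3-a>s4; s3-b>s1; s4-a>s0; s4-b>s1

Remember how much of `bbaa` the current input suffix matches. State s0 means no match yet; s1 means the last symbol is `b`; s2 means the last 2 symbols are `bb`; s3 means the last 3 symbols are `bba`; s4 means the last 4 symbols are `bbaa`. Only s4 accepts. On a mismatch, fall back to the longest proper suffix that is still a prefix of `bbaa`.
5 states suffice.
        a   b  
>  s0   s0  s1 
   s1   s0  s2 
   s2   s3  s2 
   s3   s4  s1 
 * s4   s0  s1 
(> = start, * = accepting)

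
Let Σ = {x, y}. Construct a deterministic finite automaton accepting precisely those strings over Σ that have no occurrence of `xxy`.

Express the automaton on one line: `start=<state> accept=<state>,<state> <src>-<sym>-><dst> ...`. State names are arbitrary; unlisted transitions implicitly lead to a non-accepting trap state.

This is the complement of 'contains `xxy`'. Use the same substring-matching states — A through D holding how much of `xxy` has just been matched — but flip the accepting set: everything except the trap D accepts.
       x  y 
>* A   B  A 
 * B   C  A 
 * C   C  D 
   D   D  D 
(> = start, * = accepting)

start=A accept=A,B,C A-x->B A-y->A B-x->C B-y->A C-x->C C-y->D D-x->D D-y->D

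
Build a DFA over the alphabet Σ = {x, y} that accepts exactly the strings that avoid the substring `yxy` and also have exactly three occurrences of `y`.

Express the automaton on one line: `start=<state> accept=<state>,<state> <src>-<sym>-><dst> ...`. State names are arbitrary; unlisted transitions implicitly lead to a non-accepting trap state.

Handle the two conditions separately and then intersect. One (4 states) tracks partial matches of the forbidden pattern `yxy`; the other (5 states) tracks the count of `y`s, saturating at 4. Each combined state is a pair, one component from each; accept when both components accept.
       x  y 
>  A   A  B 
   B   C  D 
   C   E  F 
   D   G  H 
   E   E  D 
   F   F  I 
   G   J  I 
 * H   K  L 
   I   I  M 
   J   J  H 
 * K   N  M 
   L   O  L 
   M   M  M 
 * N   N  L 
   O   P  M 
   P   P  L 
(> = start, * = accepting)

start=A accept=H,K,N A-x->A A-y->B B-x->C B-y->D C-x->E C-y->F D-x->G D-y->H E-x->E E-y->D F-x->F F-y->I G-x->J G-y->I H-x->K H-y->L I-x->I I-y->M J-x->J J-y->H K-x->N K-y->M L-x->O L-y->L M-x->M M-y->M N-x->N N-y->L O-x->P O-y->M P-x->P P-y->L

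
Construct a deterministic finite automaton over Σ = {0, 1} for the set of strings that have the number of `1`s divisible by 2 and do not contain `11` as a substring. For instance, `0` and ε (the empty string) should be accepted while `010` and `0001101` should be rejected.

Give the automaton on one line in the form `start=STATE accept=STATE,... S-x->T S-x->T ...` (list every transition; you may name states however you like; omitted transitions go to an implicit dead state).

Build one automaton per condition and run them in lockstep. The first has 2 states tracking the count of `1`s modulo 2; the second has 3 states tracking partial matches of the forbidden pattern `11`. A product state is a pair (one from each), accepting exactly when both do. Equivalent product states are then merged.
With 5 states:
       0  1 
>* A   A  B 
   B   C  D 
   C   C  E 
   D   D  D 
 * E   A  D 
(> = start, * = accepting)

start=A accept=A,E A-0->A A-1->B B-0->C B-1->D C-0->C C-1->E D-0->D D-1->D E-0->A E-1->D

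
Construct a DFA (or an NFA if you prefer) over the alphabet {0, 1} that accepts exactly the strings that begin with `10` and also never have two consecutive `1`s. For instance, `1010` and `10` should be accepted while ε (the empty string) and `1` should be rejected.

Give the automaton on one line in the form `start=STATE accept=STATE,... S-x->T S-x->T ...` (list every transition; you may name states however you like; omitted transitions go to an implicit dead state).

start=S0 accept=S3,S4 S0-0->S1 S0-1->S2 S1-0->S1 S1-1->S1 S2-0->S3 S2-1->S1 S3-0->S3 S3-1->S4 S4-0->S3 S4-1->S1

Handle the two conditions separately and then intersect. The first has 4 states tracking whether the input so far still matches the prefix `10`; the second has 3 states tracking partial matches of the forbidden pattern `11`. A product state is a pair (one from each), accepting exactly when both do. Minimizing collapses redundant product states.
With 5 states:
        0   1  
>  S0   S1  S2 
   S1   S1  S1 
   S2   S3  S1 
 * S3   S3  S4 
 * S4   S3  S1 
(> = start, * = accepting)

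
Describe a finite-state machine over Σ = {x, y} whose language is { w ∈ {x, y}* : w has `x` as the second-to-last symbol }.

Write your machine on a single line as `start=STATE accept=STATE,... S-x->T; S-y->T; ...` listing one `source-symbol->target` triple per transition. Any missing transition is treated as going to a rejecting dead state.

start=S0; accept=S3,S4; S0-x->S1; S0-y->S2; S1-x->S3; S1-y->S4; S2-x->S5; S2-y->S6; S3-x->S3; S3-y->S4; S4-x->S5; S4-y->S6; S5-x->S3; S5-y->S4; S6-x->S5; S6-y->S6

Because acceptance depends on a position counted from the end, the machine has to buffer the most recent 2 symbols. Make each state the string of the last up-to-2 symbols read; on input `x` shift the window left and append `x`. Accept when the buffered window has length 2 and begins with `x`.
        x   y  
>  S0   S1  S2 
   S1   S3  S4 
   S2   S5  S6 
 * S3   S3  S4 
 * S4   S5  S6 
   S5   S3  S4 
   S6   S5  S6 
(> = start, * = accepting)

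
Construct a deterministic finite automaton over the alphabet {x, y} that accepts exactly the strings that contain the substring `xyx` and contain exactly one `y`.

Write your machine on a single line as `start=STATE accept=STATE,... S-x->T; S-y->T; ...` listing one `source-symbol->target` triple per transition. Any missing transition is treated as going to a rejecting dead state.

start=S0; accept=S6; S0-x->S1; S0-y->S2; S1-x->S1; S1-y->S3; S2-x->S4; S2-y->S5; S3-x->S6; S3-y->S5; S4-x->S4; S4-y->S7; S5-x->S8; S5-y->S5; S6-x->S6; S6-y->S9; S7-x->S9; S7-y->S5; S8-x->S8; S8-y->S7; S9-x->S9; S9-y->S9

Run two small machines in parallel and take their product. The first has 4 states tracking whether and how much of `xyx` has been seen; the second has 3 states tracking the count of `y`s, saturating at 2. A product state is a pair (one from each), accepting exactly when both do.
A 10-state machine:
        x   y  
>  S0   S1  S2 
   S1   S1  S3 
   S2   S4  S5 
   S3   S6  S5 
   S4   S4  S7 
   S5   S8  S5 
 * S6   S6  S9 
   S7   S9  S5 
   S8   S8  S7 
   S9   S9  S9 
(> = start, * = accepting)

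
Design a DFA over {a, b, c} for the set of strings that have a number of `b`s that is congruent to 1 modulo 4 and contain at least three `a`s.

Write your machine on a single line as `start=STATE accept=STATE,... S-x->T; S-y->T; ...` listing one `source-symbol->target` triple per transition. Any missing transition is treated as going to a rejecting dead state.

start=q0; accept=q10; q0-a->q1; q0-b->q2; q0-c->q0; q1-a->q3; q1-b->q4; q1-c->q1; q2-a->q4; q2-b->q5; q2-c->q2; q3-a->q6; q3-b->q7; q3-c->q3; q4-a->q7; q4-b->q8; q4-c->q4; q5-a->q8; q5-b->q9; q5-c->q5; q6-a->q6; q6-b->q10; q6-c->q6; q7-a->q10; q7-b->q11; q7-c->q7; q8-a->q11; q8-b->q12; q8-c->q8; q9-a->q12; q9-b->q0; q9-c->q9; q10-a->q10; q10-b->q13; q10-c->q10; q11-a->q13; q11-b->q14; q11-c->q11; q12-a->q14; q12-b->q1; q12-c->q12; q13-a->q13; q13-b->q15; q13-c->q13; q14-a->q15; q14-b->q3; q14-c->q14; q15-a->q15; q15-b->q6; q15-c->q15

Build one automaton per condition and run them in lockstep. The first has 4 states tracking the count of `b`s modulo 4; the second has 5 states tracking the count of `a`s, saturating at 4. A product state is a pair (one from each), accepting exactly when both do. After merging equivalent states the machine shrinks.
With 16 states:
          a    b    c  
>  q0     q1   q2   q0 
   q1     q3   q4   q1 
   q2     q4   q5   q2 
   q3     q6   q7   q3 
   q4     q7   q8   q4 
   q5     q8   q9   q5 
   q6     q6  q10   q6 
   q7    q10  q11   q7 
   q8    q11  q12   q8 
   q9    q12   q0   q9 
 * q10   q10  q13  q10 
   q11   q13  q14  q11 
   q12   q14   q1  q12 
   q13   q13  q15  q13 
   q14   q15   q3  q14 
   q15   q15   q6  q15 
(> = start, * = accepting)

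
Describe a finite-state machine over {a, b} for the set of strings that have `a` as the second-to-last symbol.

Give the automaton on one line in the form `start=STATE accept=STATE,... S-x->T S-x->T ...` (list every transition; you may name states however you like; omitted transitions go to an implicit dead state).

A DFA must remember the last 2 symbols (since which symbol is second-to-last isn't known until the input ends). Use one state per possible window of the last ≤2 symbols; accept from those whose window starts with `a`.
A 7-state machine:
        a   b  
>  q0   q1  q2 
   q1   q3  q4 
   q2   q5  q6 
 * q3   q3  q4 
 * q4   q5  q6 
   q5   q3  q4 
   q6   q5  q6 
(> = start, * = accepting)

start=q0 accept=q3,q4 q0-a->q1 q0-b->q2 q1-a->q3 q1-b->q4 q2-a->q5 q2-b->q6 q3-a->q3 q3-b->q4 q4-a->q5 q4-b->q6 q5-a->q3 q5-b->q4 q6-a->q5 q6-b->q6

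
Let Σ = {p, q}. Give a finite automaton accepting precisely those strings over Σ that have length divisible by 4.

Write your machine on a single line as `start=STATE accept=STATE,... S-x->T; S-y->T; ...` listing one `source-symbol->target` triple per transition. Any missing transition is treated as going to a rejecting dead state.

start=A; accept=A; A-p->B; A-q->B; B-p->C; B-q->C; C-p->D; C-q->D; D-p->A; D-q->A

Count input length modulo 4: every symbol advances one step around the cycle A → B → C → D → A. Accept at A.
With 4 states:
       p  q 
>* A   B  B 
   B   C  C 
   C   D  D 
   D   A  A 
(> = start, * = accepting)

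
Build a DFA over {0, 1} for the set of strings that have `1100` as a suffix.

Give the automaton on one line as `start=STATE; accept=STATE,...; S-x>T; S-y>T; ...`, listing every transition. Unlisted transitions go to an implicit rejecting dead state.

Remember how much of `1100` the current input suffix matches. State s0 means no match yet; s1 means the last symbol is `1`; s2 means the last 2 symbols are `11`; s3 means the last 3 symbols are `110`; s4 means the last 4 symbols are `1100`. Only s4 accepts. On a mismatch, fall back to the longest proper suffix that is still a prefix of `1100`.
A 5-state machine:
        0   1  
>  s0   s0  s1 
   s1   s0  s2 
   s2   s3  s2 
   s3   s4  s1 
 * s4   s0  s1 
(> = start, * = accepting)

start=s0; accept=s4; s0-0>s0; s0-1>s1; s1-0>s0; s1-1>s2; s2-0>s3; s2-1>s2; s3-0>s4; s3-1>s1; s4-0>s0; s4-1>s1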